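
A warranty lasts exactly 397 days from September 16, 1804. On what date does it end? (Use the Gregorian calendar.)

October 18, 1805

Sep has 30 days: +15 → Oct 1, 1804 (382 left).
Oct has 31 days: +31 → Nov 1, 1804 (351 left).
Nov has 30 days: +30 → Dec 1, 1804 (321 left).
Dec has 31 days: +31 → Jan 1, 1805 (290 left).
Jan has 31 days: +31 → Feb 1, 1805 (259 left).
Feb has 28 days: +28 → Mar 1, 1805 (231 left).
Mar has 31 days: +31 → Apr 1, 1805 (200 left).
Apr has 30 days: +30 → May 1, 1805 (170 left).
May has 31 days: +31 → Jun 1, 1805 (139 left).
Jun has 30 days: +30 → Jul 1, 1805 (109 left).
Jul has 31 days: +31 → Aug 1, 1805 (78 left).
Aug has 31 days: +31 → Sep 1, 1805 (47 left).
Sep has 30 days: +30 → Oct 1, 1805 (17 left).
+17 → Oct 18, 1805.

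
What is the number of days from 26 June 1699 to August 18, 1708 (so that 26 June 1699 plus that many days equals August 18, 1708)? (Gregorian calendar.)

Jun 26, 1699 → Jun 26, 1700: 365 days.
Jun 26, 1700 → Jun 26, 1701: 365 days.
Jun 26, 1701 → Jun 26, 1702: 365 days.
Jun 26, 1702 → Jun 26, 1703: 365 days.
Jun 26, 1703 → Jun 26, 1704: 366 days (Feb 29, 1704 is in that span).
Jun 26, 1704 → Jun 26, 1705: 365 days.
Jun 26, 1705 → Jun 26, 1706: 365 days.
Jun 26, 1706 → Jun 26, 1707: 365 days.
Jun 26, 1707 → Jun 26, 1708: 366 days (Feb 29, 1708 is in that span).
Jun 26, 1708 → Jul 26, 1708: 30 days (June has 30).
Jul 26, 1708 → Aug 18, 1708: 23 days.
Total: 3340 days.

3340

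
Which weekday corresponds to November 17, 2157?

Thursday

Doomsday rule: the anchor day for the 2100s is Sunday. For year 57: 57÷12 = 4 r 9, and 9÷4 = 2, so 4+9+2 = 15.
Sunday + 15 ≡ Monday — that's 2157's doomsday.
In November the doomsday date is Nov 7.
Nov 17 is 10 days after Nov 7; 10 mod 7 = 3, so Monday + 3 = Thursday.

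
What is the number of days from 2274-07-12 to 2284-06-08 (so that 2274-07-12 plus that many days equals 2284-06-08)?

Jul 12, 2274 → Jul 12, 2275: 365 days.
Jul 12, 2275 → Jul 12, 2276: 366 days (Feb 29, 2276 is in that span).
Jul 12, 2276 → Jul 12, 2277: 365 days.
Jul 12, 2277 → Jul 12, 2278: 365 days.
Jul 12, 2278 → Jul 12, 2279: 365 days.
Jul 12, 2279 → Jul 12, 2280: 366 days (Feb 29, 2280 is in that span).
Jul 12, 2280 → Jul 12, 2281: 365 days.
Jul 12, 2281 → Jul 12, 2282: 365 days.
Jul 12, 2282 → Jul 12, 2283: 365 days.
Jul 12, 2283 → Aug 12, 2283: 31 days (July has 31).
Aug 12, 2283 → Sep 12, 2283: 31 days (August has 31).
Sep 12, 2283 → Oct 12, 2283: 30 days (September has 30).
Oct 12, 2283 → Nov 12, 2283: 31 days (October has 31).
Nov 12, 2283 → Dec 12, 2283: 30 days (November has 30).
Dec 12, 2283 → Jan 12, 2284: 31 days (December has 31).
Jan 12, 2284 → Feb 12, 2284: 31 days (January has 31).
Feb 12, 2284 → Mar 12, 2284: 29 days (February has 29).
Mar 12, 2284 → Apr 12, 2284: 31 days (March has 31).
Apr 12, 2284 → May 12, 2284: 30 days (April has 30).
May 12, 2284 → Jun 8, 2284: 27 days.
Total: 3619 days.

3619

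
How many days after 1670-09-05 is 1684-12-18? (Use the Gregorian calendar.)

5218

Sep 5, 1670 → Sep 5, 1671: 365 days.
Sep 5, 1671 → Sep 5, 1672: 366 days (Feb 29, 1672 is in that span).
Sep 5, 1672 → Sep 5, 1673: 365 days.
Sep 5, 1673 → Sep 5, 1674: 365 days.
Sep 5, 1674 → Sep 5, 1675: 365 days.
Sep 5, 1675 → Sep 5, 1676: 366 days (Feb 29, 1676 is in that span).
Sep 5, 1676 → Sep 5, 1677: 365 days.
Sep 5, 1677 → Sep 5, 1678: 365 days.
Sep 5, 1678 → Sep 5, 1679: 365 days.
Sep 5, 1679 → Sep 5, 1680: 366 days (Feb 29, 1680 is in that span).
Sep 5, 1680 → Sep 5, 1681: 365 days.
Sep 5, 1681 → Sep 5, 1682: 365 days.
Sep 5, 1682 → Sep 5, 1683: 365 days.
Sep 5, 1683 → Sep 5, 1684: 366 days (Feb 29, 1684 is in that span).
Sep 5, 1684 → Oct 5, 1684: 30 days (September has 30).
Oct 5, 1684 → Nov 5, 1684: 31 days (October has 31).
Nov 5, 1684 → Dec 5, 1684: 30 days (November has 30).
Dec 5, 1684 → Dec 18, 1684: 13 days.
Total: 5218 days.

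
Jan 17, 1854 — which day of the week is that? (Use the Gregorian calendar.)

Tuesday

January 1, 1854 is a Sunday.
Jan 1, 1854 → Jan 17, 1854: 16 days.
Total: 16 days.
16 mod 7 = 2, so Sunday + 2 = Tuesday.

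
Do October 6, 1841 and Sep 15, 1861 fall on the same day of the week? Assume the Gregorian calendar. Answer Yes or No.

From Oct 6, 1841 to Sep 15, 1861 is 7284 days.
7284 mod 7 = 4, so they are different weekdays.
(Oct 6, 1841 is a Wednesday; Sep 15, 1861 is a Sunday.)

No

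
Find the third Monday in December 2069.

December 1, 2069 is a Sunday.
The first Monday is therefore December 2 (1 days later).
The third Monday is 2 + 2×7 = December 16.

December 16, 2069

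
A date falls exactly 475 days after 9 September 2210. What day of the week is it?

Sep 9, 2210 is a Sunday.
475 mod 7 = 6, so 475 days after a Sunday is Sunday + 6 = Saturday.

Saturday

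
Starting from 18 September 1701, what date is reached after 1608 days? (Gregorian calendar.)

February 12, 1706

+365 (one year) → Sep 18, 1702 (1243 left).
+365 (one year) → Sep 18, 1703 (878 left).
+366 (one year; includes Feb 29, 1704) → Sep 18, 1704 (512 left).
+365 (one year) → Sep 18, 1705 (147 left).
Sep has 30 days: +13 → Oct 1, 1705 (134 left).
Oct has 31 days: +31 → Nov 1, 1705 (103 left).
Nov has 30 days: +30 → Dec 1, 1705 (73 left).
Dec has 31 days: +31 → Jan 1, 1706 (42 left).
Jan has 31 days: +31 → Feb 1, 1706 (11 left).
+11 → Feb 12, 1706.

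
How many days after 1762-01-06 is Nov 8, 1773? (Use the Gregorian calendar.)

4324

Jan 6, 1762 → Jan 6, 1763: 365 days.
Jan 6, 1763 → Jan 6, 1764: 365 days.
Jan 6, 1764 → Jan 6, 1765: 366 days (Feb 29, 1764 is in that span).
Jan 6, 1765 → Jan 6, 1766: 365 days.
Jan 6, 1766 → Jan 6, 1767: 365 days.
Jan 6, 1767 → Jan 6, 1768: 365 days.
Jan 6, 1768 → Jan 6, 1769: 366 days (Feb 29, 1768 is in that span).
Jan 6, 1769 → Jan 6, 1770: 365 days.
Jan 6, 1770 → Jan 6, 1771: 365 days.
Jan 6, 1771 → Jan 6, 1772: 365 days.
Jan 6, 1772 → Jan 6, 1773: 366 days (Feb 29, 1772 is in that span).
Jan 6, 1773 → Feb 6, 1773: 31 days (January has 31).
Feb 6, 1773 → Mar 6, 1773: 28 days (February has 28).
Mar 6, 1773 → Apr 6, 1773: 31 days (March has 31).
Apr 6, 1773 → May 6, 1773: 30 days (April has 30).
May 6, 1773 → Jun 6, 1773: 31 days (May has 31).
Jun 6, 1773 → Jul 6, 1773: 30 days (June has 30).
Jul 6, 1773 → Aug 6, 1773: 31 days (July has 31).
Aug 6, 1773 → Sep 6, 1773: 31 days (August has 31).
Sep 6, 1773 → Oct 6, 1773: 30 days (September has 30).
Oct 6, 1773 → Nov 6, 1773: 31 days (October has 31).
Nov 6, 1773 → Nov 8, 1773: 2 days.
Total: 4324 days.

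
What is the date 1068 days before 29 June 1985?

−365 (one year) → Jun 29, 1984 (703 left).
−366 (one year; includes Feb 29, 1984) → Jun 29, 1983 (337 left).
−29 → May 31, 1983 (end of May, 31 days; 308 left).
−31 → Apr 30, 1983 (end of Apr, 30 days; 277 left).
−30 → Mar 31, 1983 (end of Mar, 31 days; 247 left).
−31 → Feb 28, 1983 (end of Feb, 28 days; 216 left).
−28 → Jan 31, 1983 (end of Jan, 31 days; 188 left).
−31 → Dec 31, 1982 (end of Dec, 31 days; 157 left).
−31 → Nov 30, 1982 (end of Nov, 30 days; 126 left).
−30 → Oct 31, 1982 (end of Oct, 31 days; 96 left).
−31 → Sep 30, 1982 (end of Sep, 30 days; 65 left).
−30 → Aug 31, 1982 (end of Aug, 31 days; 35 left).
−31 → Jul 31, 1982 (end of Jul, 31 days; 4 left).
−4 → Jul 27, 1982.

July 27, 1982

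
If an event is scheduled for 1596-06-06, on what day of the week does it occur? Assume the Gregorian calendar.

Doomsday rule: the anchor day for the 1500s is Wednesday. For year 96: 96÷12 = 8 r 0, and 0÷4 = 0, so 8+0+0 = 8.
Wednesday + 8 ≡ Thursday — that's 1596's doomsday.
In June the doomsday date is Jun 6.
Jun 6 is the doomsday itself: Thursday.

Thursday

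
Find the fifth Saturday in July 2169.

July 1, 2169 is a Saturday.
The first Saturday is therefore July 1 (same day).
The fifth Saturday is 1 + 4×7 = July 29.

July 29, 2169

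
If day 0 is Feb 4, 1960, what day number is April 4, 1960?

Feb 4, 1960 → Mar 4, 1960: 29 days (February has 29).
Mar 4, 1960 → Apr 4, 1960: 31 days.
Total: 60 days.

60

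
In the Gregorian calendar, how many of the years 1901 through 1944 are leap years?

11

Multiples of 4 in [1901,1944]: 11.
Of those, multiples of 100: 0 (not leap unless ÷400).
Multiples of 400: 0.
Leap years = 11 − 0 + 0 = 11.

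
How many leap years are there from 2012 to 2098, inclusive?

22

Multiples of 4 in [2012,2098]: 22.
Of those, multiples of 100: 0 (not leap unless ÷400).
Multiples of 400: 0.
Leap years = 22 − 0 + 0 = 22.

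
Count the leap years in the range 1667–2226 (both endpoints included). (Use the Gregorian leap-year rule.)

Multiples of 4 in [1667,2226]: 140.
Of those, multiples of 100: 6 (not leap unless ÷400).
Multiples of 400: 1.
Leap years = 140 − 6 + 1 = 135.

135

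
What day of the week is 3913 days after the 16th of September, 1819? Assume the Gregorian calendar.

Thursday

Sep 16, 1819 is a Thursday.
3913 mod 7 = 0, so 3913 days after a Thursday is Thursday + 0 = Thursday.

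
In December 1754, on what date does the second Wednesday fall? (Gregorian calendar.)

December 11, 1754

December 1, 1754 is a Sunday.
The first Wednesday is therefore December 4 (3 days later).
The second Wednesday is 4 + 1×7 = December 11.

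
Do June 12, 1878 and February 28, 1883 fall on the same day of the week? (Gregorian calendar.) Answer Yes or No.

Yes

From Jun 12, 1878 to Feb 28, 1883 is 1722 days.
1722 mod 7 = 0, so they are the same weekday.
(Jun 12, 1878 is a Wednesday; Feb 28, 1883 is a Wednesday.)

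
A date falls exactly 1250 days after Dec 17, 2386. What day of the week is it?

Sunday

First find the weekday of Dec 17, 2386. Doomsday rule: the anchor day for the 2300s is Wednesday. For year 86: 86÷12 = 7 r 2, and 2÷4 = 0, so 7+2+0 = 9.
Wednesday + 9 ≡ Friday — that's 2386's doomsday.
In December the doomsday date is Dec 12.
Dec 17 is 5 days after Dec 12; 5 mod 7 = 5, so Friday + 5 = Wednesday.
1250 mod 7 = 4, so 1250 days after a Wednesday is Wednesday + 4 = Sunday.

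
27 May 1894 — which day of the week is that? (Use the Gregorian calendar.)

Doomsday rule: the anchor day for the 1800s is Friday. For year 94: 94÷12 = 7 r 10, and 10÷4 = 2, so 7+10+2 = 19.
Friday + 19 ≡ Wednesday — that's 1894's doomsday.
In May the doomsday date is May 9.
May 27 is 18 days after May 9; 18 mod 7 = 4, so Wednesday + 4 = Sunday.

Sunday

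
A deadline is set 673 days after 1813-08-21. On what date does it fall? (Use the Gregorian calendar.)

June 25, 1815

+365 (one year) → Aug 21, 1814 (308 left).
Aug has 31 days: +11 → Sep 1, 1814 (297 left).
Sep has 30 days: +30 → Oct 1, 1814 (267 left).
Oct has 31 days: +31 → Nov 1, 1814 (236 left).
Nov has 30 days: +30 → Dec 1, 1814 (206 left).
Dec has 31 days: +31 → Jan 1, 1815 (175 left).
Jan has 31 days: +31 → Feb 1, 1815 (144 left).
Feb has 28 days: +28 → Mar 1, 1815 (116 left).
Mar has 31 days: +31 → Apr 1, 1815 (85 left).
Apr has 30 days: +30 → May 1, 1815 (55 left).
May has 31 days: +31 → Jun 1, 1815 (24 left).
+24 → Jun 25, 1815.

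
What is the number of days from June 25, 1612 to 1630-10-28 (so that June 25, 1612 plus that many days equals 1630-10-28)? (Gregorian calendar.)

Jun 25, 1612 → Jun 25, 1613: 365 days.
Jun 25, 1613 → Jun 25, 1614: 365 days.
Jun 25, 1614 → Jun 25, 1615: 365 days.
Jun 25, 1615 → Jun 25, 1616: 366 days (Feb 29, 1616 is in that span).
Jun 25, 1616 → Jun 25, 1617: 365 days.
Jun 25, 1617 → Jun 25, 1618: 365 days.
Jun 25, 1618 → Jun 25, 1619: 365 days.
Jun 25, 1619 → Jun 25, 1620: 366 days (Feb 29, 1620 is in that span).
Jun 25, 1620 → Jun 25, 1621: 365 days.
Jun 25, 1621 → Jun 25, 1622: 365 days.
Jun 25, 1622 → Jun 25, 1623: 365 days.
Jun 25, 1623 → Jun 25, 1624: 366 days (Feb 29, 1624 is in that span).
Jun 25, 1624 → Jun 25, 1625: 365 days.
Jun 25, 1625 → Jun 25, 1626: 365 days.
Jun 25, 1626 → Jun 25, 1627: 365 days.
Jun 25, 1627 → Jun 25, 1628: 366 days (Feb 29, 1628 is in that span).
Jun 25, 1628 → Jun 25, 1629: 365 days.
Jun 25, 1629 → Jun 25, 1630: 365 days.
Jun 25, 1630 → Jul 25, 1630: 30 days (June has 30).
Jul 25, 1630 → Aug 25, 1630: 31 days (July has 31).
Aug 25, 1630 → Sep 25, 1630: 31 days (August has 31).
Sep 25, 1630 → Oct 25, 1630: 30 days (September has 30).
Oct 25, 1630 → Oct 28, 1630: 3 days.
Total: 6699 days.

6699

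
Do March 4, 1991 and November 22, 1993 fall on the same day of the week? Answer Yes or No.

Yes

From Mar 4, 1991 to Nov 22, 1993 is 994 days.
994 mod 7 = 0, so they are the same weekday.
(Mar 4, 1991 is a Monday; Nov 22, 1993 is a Monday.)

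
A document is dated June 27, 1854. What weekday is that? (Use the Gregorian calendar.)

Tuesday

Doomsday rule: the anchor day for the 1800s is Friday. For year 54: 54÷12 = 4 r 6, and 6÷4 = 1, so 4+6+1 = 11.
Friday + 11 ≡ Tuesday — that's 1854's doomsday.
In June the doomsday date is Jun 6.
Jun 27 is 21 days after Jun 6; 21 mod 7 = 0, so Tuesday + 0 = Tuesday.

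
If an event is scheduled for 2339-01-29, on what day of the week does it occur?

Sunday

Doomsday rule: the anchor day for the 2300s is Wednesday. For year 39: 39÷12 = 3 r 3, and 3÷4 = 0, so 3+3+0 = 6.
Wednesday + 6 ≡ Tuesday — that's 2339's doomsday.
In January the doomsday date is Jan 3 (2339 is not a leap year).
Jan 29 is 26 days after Jan 3; 26 mod 7 = 5, so Tuesday + 5 = Sunday.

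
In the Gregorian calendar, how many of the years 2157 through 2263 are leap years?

Multiples of 4 in [2157,2263]: 26.
Of those, multiples of 100: 1 (not leap unless ÷400).
Multiples of 400: 0.
Leap years = 26 − 1 + 0 = 25.

25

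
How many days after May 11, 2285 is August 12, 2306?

7762

May 11, 2285 → May 11, 2286: 365 days.
May 11, 2286 → May 11, 2287: 365 days.
May 11, 2287 → May 11, 2288: 366 days (Feb 29, 2288 is in that span).
May 11, 2288 → May 11, 2289: 365 days.
May 11, 2289 → May 11, 2290: 365 days.
May 11, 2290 → May 11, 2291: 365 days.
May 11, 2291 → May 11, 2292: 366 days (Feb 29, 2292 is in that span).
May 11, 2292 → May 11, 2293: 365 days.
May 11, 2293 → May 11, 2294: 365 days.
May 11, 2294 → May 11, 2295: 365 days.
May 11, 2295 → May 11, 2296: 366 days (Feb 29, 2296 is in that span).
May 11, 2296 → May 11, 2297: 365 days.
May 11, 2297 → May 11, 2298: 365 days.
May 11, 2298 → May 11, 2299: 365 days.
May 11, 2299 → May 11, 2300: 365 days.
May 11, 2300 → May 11, 2301: 365 days.
May 11, 2301 → May 11, 2302: 365 days.
May 11, 2302 → May 11, 2303: 365 days.
May 11, 2303 → May 11, 2304: 366 days (Feb 29, 2304 is in that span).
May 11, 2304 → May 11, 2305: 365 days.
May 11, 2305 → May 11, 2306: 365 days.
May 11, 2306 → Jun 11, 2306: 31 days (May has 31).
Jun 11, 2306 → Jul 11, 2306: 30 days (June has 30).
Jul 11, 2306 → Aug 11, 2306: 31 days (July has 31).
Aug 11, 2306 → Aug 12, 2306: 1 days.
Total: 7762 days.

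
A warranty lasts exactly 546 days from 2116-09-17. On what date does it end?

+365 (one year) → Sep 17, 2117 (181 left).
Sep has 30 days: +14 → Oct 1, 2117 (167 left).
Oct has 31 days: +31 → Nov 1, 2117 (136 left).
Nov has 30 days: +30 → Dec 1, 2117 (106 left).
Dec has 31 days: +31 → Jan 1, 2118 (75 left).
Jan has 31 days: +31 → Feb 1, 2118 (44 left).
Feb has 28 days: +28 → Mar 1, 2118 (16 left).
+16 → Mar 17, 2118.

March 17, 2118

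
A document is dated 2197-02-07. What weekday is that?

Tuesday

Doomsday rule: the anchor day for the 2100s is Sunday. For year 97: 97÷12 = 8 r 1, and 1÷4 = 0, so 8+1+0 = 9.
Sunday + 9 ≡ Tuesday — that's 2197's doomsday.
In February the doomsday date is Feb 28 (2197 is not a leap year).
Feb 7 is 21 days before Feb 28; 21 mod 7 = 0, so Tuesday − 0 = Tuesday.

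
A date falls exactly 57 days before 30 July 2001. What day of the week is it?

First find the weekday of Jul 30, 2001. Doomsday rule: the anchor day for the 2000s is Tuesday. For year 01: 1÷12 = 0 r 1, and 1÷4 = 0, so 0+1+0 = 1.
Tuesday + 1 ≡ Wednesday — that's 2001's doomsday.
In July the doomsday date is Jul 11.
Jul 30 is 19 days after Jul 11; 19 mod 7 = 5, so Wednesday + 5 = Monday.
57 mod 7 = 1, so 57 days before a Monday is Monday − 1 = Sunday.

Sunday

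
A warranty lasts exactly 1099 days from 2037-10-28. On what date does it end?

October 31, 2040

+365 (one year) → Oct 28, 2038 (734 left).
+365 (one year) → Oct 28, 2039 (369 left).
Oct has 31 days: +4 → Nov 1, 2039 (365 left).
Nov has 30 days: +30 → Dec 1, 2039 (335 left).
Dec has 31 days: +31 → Jan 1, 2040 (304 left).
Jan has 31 days: +31 → Feb 1, 2040 (273 left).
Feb has 29 days: +29 → Mar 1, 2040 (244 left).
Mar has 31 days: +31 → Apr 1, 2040 (213 left).
Apr has 30 days: +30 → May 1, 2040 (183 left).
May has 31 days: +31 → Jun 1, 2040 (152 left).
Jun has 30 days: +30 → Jul 1, 2040 (122 left).
Jul has 31 days: +31 → Aug 1, 2040 (91 left).
Aug has 31 days: +31 → Sep 1, 2040 (60 left).
Sep has 30 days: +30 → Oct 1, 2040 (30 left).
+30 → Oct 31, 2040.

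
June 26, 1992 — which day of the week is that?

Friday

January 1, 1992 is a Wednesday.
Jan 1, 1992 → Feb 1, 1992: 31 days (January has 31).
Feb 1, 1992 → Mar 1, 1992: 29 days (February has 29).
Mar 1, 1992 → Apr 1, 1992: 31 days (March has 31).
Apr 1, 1992 → May 1, 1992: 30 days (April has 30).
May 1, 1992 → Jun 1, 1992: 31 days (May has 31).
Jun 1, 1992 → Jun 26, 1992: 25 days.
Total: 177 days.
177 mod 7 = 2, so Wednesday + 2 = Friday.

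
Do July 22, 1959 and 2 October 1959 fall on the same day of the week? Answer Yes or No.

From Jul 22, 1959 to Oct 2, 1959 is 72 days.
72 mod 7 = 2, so they are different weekdays.
(Jul 22, 1959 is a Wednesday; Oct 2, 1959 is a Friday.)

No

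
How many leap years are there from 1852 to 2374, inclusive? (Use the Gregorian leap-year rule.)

Multiples of 4 in [1852,2374]: 131.
Of those, multiples of 100: 5 (not leap unless ÷400).
Multiples of 400: 1.
Leap years = 131 − 5 + 1 = 127.

127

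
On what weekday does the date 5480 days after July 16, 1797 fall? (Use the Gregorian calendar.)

Jul 16, 1797 is a Sunday.
5480 mod 7 = 6, so 5480 days after a Sunday is Sunday + 6 = Saturday.

Saturday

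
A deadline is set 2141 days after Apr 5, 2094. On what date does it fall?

+365 (one year) → Apr 5, 2095 (1776 left).
+366 (one year; includes Feb 29, 2096) → Apr 5, 2096 (1410 left).
+365 (one year) → Apr 5, 2097 (1045 left).
+365 (one year) → Apr 5, 2098 (680 left).
+365 (one year) → Apr 5, 2099 (315 left).
Apr has 30 days: +26 → May 1, 2099 (289 left).
May has 31 days: +31 → Jun 1, 2099 (258 left).
Jun has 30 days: +30 → Jul 1, 2099 (228 left).
Jul has 31 days: +31 → Aug 1, 2099 (197 left).
Aug has 31 days: +31 → Sep 1, 2099 (166 left).
Sep has 30 days: +30 → Oct 1, 2099 (136 left).
Oct has 31 days: +31 → Nov 1, 2099 (105 left).
Nov has 30 days: +30 → Dec 1, 2099 (75 left).
Dec has 31 days: +31 → Jan 1, 2100 (44 left).
Jan has 31 days: +31 → Feb 1, 2100 (13 left).
+13 → Feb 14, 2100.

February 14, 2100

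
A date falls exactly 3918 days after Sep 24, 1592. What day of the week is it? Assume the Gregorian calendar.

Sep 24, 1592 is a Thursday.
3918 mod 7 = 5, so 3918 days after a Thursday is Thursday + 5 = Tuesday.

Tuesday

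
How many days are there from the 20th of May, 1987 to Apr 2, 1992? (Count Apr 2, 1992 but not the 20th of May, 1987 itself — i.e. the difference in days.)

May 20, 1987 → May 20, 1988: 366 days (Feb 29, 1988 is in that span).
May 20, 1988 → May 20, 1989: 365 days.
May 20, 1989 → May 20, 1990: 365 days.
May 20, 1990 → May 20, 1991: 365 days.
May 20, 1991 → Jun 20, 1991: 31 days (May has 31).
Jun 20, 1991 → Jul 20, 1991: 30 days (June has 30).
Jul 20, 1991 → Aug 20, 1991: 31 days (July has 31).
Aug 20, 1991 → Sep 20, 1991: 31 days (August has 31).
Sep 20, 1991 → Oct 20, 1991: 30 days (September has 30).
Oct 20, 1991 → Nov 20, 1991: 31 days (October has 31).
Nov 20, 1991 → Dec 20, 1991: 30 days (November has 30).
Dec 20, 1991 → Jan 20, 1992: 31 days (December has 31).
Jan 20, 1992 → Feb 20, 1992: 31 days (January has 31).
Feb 20, 1992 → Mar 20, 1992: 29 days (February has 29).
Mar 20, 1992 → Apr 2, 1992: 13 days.
Total: 1779 days.

1779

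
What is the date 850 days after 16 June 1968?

October 14, 1970

+365 (one year) → Jun 16, 1969 (485 left).
+365 (one year) → Jun 16, 1970 (120 left).
Jun has 30 days: +15 → Jul 1, 1970 (105 left).
Jul has 31 days: +31 → Aug 1, 1970 (74 left).
Aug has 31 days: +31 → Sep 1, 1970 (43 left).
Sep has 30 days: +30 → Oct 1, 1970 (13 left).
+13 → Oct 14, 1970.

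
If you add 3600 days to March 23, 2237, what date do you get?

+365 (one year) → Mar 23, 2238 (3235 left).
+365 (one year) → Mar 23, 2239 (2870 left).
+366 (one year; includes Feb 29, 2240) → Mar 23, 2240 (2504 left).
+365 (one year) → Mar 23, 2241 (2139 left).
+365 (one year) → Mar 23, 2242 (1774 left).
+365 (one year) → Mar 23, 2243 (1409 left).
+366 (one year; includes Feb 29, 2244) → Mar 23, 2244 (1043 left).
+365 (one year) → Mar 23, 2245 (678 left).
+365 (one year) → Mar 23, 2246 (313 left).
Mar has 31 days: +9 → Apr 1, 2246 (304 left).
Apr has 30 days: +30 → May 1, 2246 (274 left).
May has 31 days: +31 → Jun 1, 2246 (243 left).
Jun has 30 days: +30 → Jul 1, 2246 (213 left).
Jul has 31 days: +31 → Aug 1, 2246 (182 left).
Aug has 31 days: +31 → Sep 1, 2246 (151 left).
Sep has 30 days: +30 → Oct 1, 2246 (121 left).
Oct has 31 days: +31 → Nov 1, 2246 (90 left).
Nov has 30 days: +30 → Dec 1, 2246 (60 left).
Dec has 31 days: +31 → Jan 1, 2247 (29 left).
+29 → Jan 30, 2247.

January 30, 2247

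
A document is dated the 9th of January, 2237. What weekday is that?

Monday

Doomsday rule: the anchor day for the 2200s is Friday. For year 37: 37÷12 = 3 r 1, and 1÷4 = 0, so 3+1+0 = 4.
Friday + 4 ≡ Tuesday — that's 2237's doomsday.
In January the doomsday date is Jan 3 (2237 is not a leap year).
Jan 9 is 6 days after Jan 3; 6 mod 7 = 6, so Tuesday + 6 = Monday.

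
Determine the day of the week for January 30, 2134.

Saturday

January 1, 2134 is a Friday.
Jan 1, 2134 → Jan 30, 2134: 29 days.
Total: 29 days.
29 mod 7 = 1, so Friday + 1 = Saturday.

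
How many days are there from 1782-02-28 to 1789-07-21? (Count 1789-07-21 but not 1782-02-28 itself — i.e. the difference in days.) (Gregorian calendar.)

Feb 28, 1782 → Feb 28, 1783: 365 days.
Feb 28, 1783 → Feb 28, 1784: 365 days.
Feb 28, 1784 → Feb 28, 1785: 366 days (Feb 29, 1784 is in that span).
Feb 28, 1785 → Feb 28, 1786: 365 days.
Feb 28, 1786 → Feb 28, 1787: 365 days.
Feb 28, 1787 → Feb 28, 1788: 365 days.
Feb 28, 1788 → Feb 28, 1789: 366 days (Feb 29, 1788 is in that span).
Feb 28, 1789 → Mar 28, 1789: 28 days (February has 28).
Mar 28, 1789 → Apr 28, 1789: 31 days (March has 31).
Apr 28, 1789 → May 28, 1789: 30 days (April has 30).
May 28, 1789 → Jun 28, 1789: 31 days (May has 31).
Jun 28, 1789 → Jul 21, 1789: 23 days.
Total: 2700 days.

2700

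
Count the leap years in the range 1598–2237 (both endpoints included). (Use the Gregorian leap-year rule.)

Multiples of 4 in [1598,2237]: 160.
Of those, multiples of 100: 7 (not leap unless ÷400).
Multiples of 400: 2.
Leap years = 160 − 7 + 2 = 155.

155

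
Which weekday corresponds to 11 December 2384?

Tuesday

Doomsday rule: the anchor day for the 2300s is Wednesday. For year 84: 84÷12 = 7 r 0, and 0÷4 = 0, so 7+0+0 = 7.
Wednesday + 7 ≡ Wednesday — that's 2384's doomsday.
In December the doomsday date is Dec 12.
Dec 11 is 1 day before Dec 12; 1 mod 7 = 1, so Wednesday − 1 = Tuesday.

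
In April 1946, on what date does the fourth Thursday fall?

April 1, 1946 is a Monday.
The first Thursday is therefore April 4 (3 days later).
The fourth Thursday is 4 + 3×7 = April 25.

April 25, 1946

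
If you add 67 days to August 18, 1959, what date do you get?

October 24, 1959

Aug has 31 days: +14 → Sep 1, 1959 (53 left).
Sep has 30 days: +30 → Oct 1, 1959 (23 left).
+23 → Oct 24, 1959.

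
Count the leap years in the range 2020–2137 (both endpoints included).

Multiples of 4 in [2020,2137]: 30.
Of those, multiples of 100: 1 (not leap unless ÷400).
Multiples of 400: 0.
Leap years = 30 − 1 + 0 = 29.

29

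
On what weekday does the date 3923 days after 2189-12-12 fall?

Tuesday

First find the weekday of Dec 12, 2189. Doomsday rule: the anchor day for the 2100s is Sunday. For year 89: 89÷12 = 7 r 5, and 5÷4 = 1, so 7+5+1 = 13.
Sunday + 13 ≡ Saturday — that's 2189's doomsday.
In December the doomsday date is Dec 12.
Dec 12 is the doomsday itself: Saturday.
3923 mod 7 = 3, so 3923 days after a Saturday is Saturday + 3 = Tuesday.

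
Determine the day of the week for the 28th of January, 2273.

Doomsday rule: the anchor day for the 2200s is Friday. For year 73: 73÷12 = 6 r 1, and 1÷4 = 0, so 6+1+0 = 7.
Friday + 7 ≡ Friday — that's 2273's doomsday.
In January the doomsday date is Jan 3 (2273 is not a leap year).
Jan 28 is 25 days after Jan 3; 25 mod 7 = 4, so Friday + 4 = Tuesday.

Tuesday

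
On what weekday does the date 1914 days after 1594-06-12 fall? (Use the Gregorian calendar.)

Jun 12, 1594 is a Sunday.
1914 mod 7 = 3, so 1914 days after a Sunday is Sunday + 3 = Wednesday.

Wednesday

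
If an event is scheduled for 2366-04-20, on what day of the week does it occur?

Wednesday

Doomsday rule: the anchor day for the 2300s is Wednesday. For year 66: 66÷12 = 5 r 6, and 6÷4 = 1, so 5+6+1 = 12.
Wednesday + 12 ≡ Monday — that's 2366's doomsday.
In April the doomsday date is Apr 4.
Apr 20 is 16 days after Apr 4; 16 mod 7 = 2, so Monday + 2 = Wednesday.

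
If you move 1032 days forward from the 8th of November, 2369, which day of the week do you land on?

Tuesday

First find the weekday of Nov 8, 2369. Doomsday rule: the anchor day for the 2300s is Wednesday. For year 69: 69÷12 = 5 r 9, and 9÷4 = 2, so 5+9+2 = 16.
Wednesday + 16 ≡ Friday — that's 2369's doomsday.
In November the doomsday date is Nov 7.
Nov 8 is 1 day after Nov 7; 1 mod 7 = 1, so Friday + 1 = Saturday.
1032 mod 7 = 3, so 1032 days after a Saturday is Saturday + 3 = Tuesday.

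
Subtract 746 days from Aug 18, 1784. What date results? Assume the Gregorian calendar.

August 3, 1782

−366 (one year; includes Feb 29, 1784) → Aug 18, 1783 (380 left).
−18 → Jul 31, 1783 (end of Jul, 31 days; 362 left).
−31 → Jun 30, 1783 (end of Jun, 30 days; 331 left).
−30 → May 31, 1783 (end of May, 31 days; 301 left).
−31 → Apr 30, 1783 (end of Apr, 30 days; 270 left).
−30 → Mar 31, 1783 (end of Mar, 31 days; 240 left).
−31 → Feb 28, 1783 (end of Feb, 28 days; 209 left).
−28 → Jan 31, 1783 (end of Jan, 31 days; 181 left).
−31 → Dec 31, 1782 (end of Dec, 31 days; 150 left).
−31 → Nov 30, 1782 (end of Nov, 30 days; 119 left).
−30 → Oct 31, 1782 (end of Oct, 31 days; 89 left).
−31 → Sep 30, 1782 (end of Sep, 30 days; 58 left).
−30 → Aug 31, 1782 (end of Aug, 31 days; 28 left).
−28 → Aug 3, 1782.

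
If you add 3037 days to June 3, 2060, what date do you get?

+365 (one year) → Jun 3, 2061 (2672 left).
+365 (one year) → Jun 3, 2062 (2307 left).
+365 (one year) → Jun 3, 2063 (1942 left).
+366 (one year; includes Feb 29, 2064) → Jun 3, 2064 (1576 left).
+365 (one year) → Jun 3, 2065 (1211 left).
+365 (one year) → Jun 3, 2066 (846 left).
+365 (one year) → Jun 3, 2067 (481 left).
+366 (one year; includes Feb 29, 2068) → Jun 3, 2068 (115 left).
Jun has 30 days: +28 → Jul 1, 2068 (87 left).
Jul has 31 days: +31 → Aug 1, 2068 (56 left).
Aug has 31 days: +31 → Sep 1, 2068 (25 left).
+25 → Sep 26, 2068.

September 26, 2068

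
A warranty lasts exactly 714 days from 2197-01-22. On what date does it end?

January 6, 2199

+365 (one year) → Jan 22, 2198 (349 left).
Jan has 31 days: +10 → Feb 1, 2198 (339 left).
Feb has 28 days: +28 → Mar 1, 2198 (311 left).
Mar has 31 days: +31 → Apr 1, 2198 (280 left).
Apr has 30 days: +30 → May 1, 2198 (250 left).
May has 31 days: +31 → Jun 1, 2198 (219 left).
Jun has 30 days: +30 → Jul 1, 2198 (189 left).
Jul has 31 days: +31 → Aug 1, 2198 (158 left).
Aug has 31 days: +31 → Sep 1, 2198 (127 left).
Sep has 30 days: +30 → Oct 1, 2198 (97 left).
Oct has 31 days: +31 → Nov 1, 2198 (66 left).
Nov has 30 days: +30 → Dec 1, 2198 (36 left).
Dec has 31 days: +31 → Jan 1, 2199 (5 left).
+5 → Jan 6, 2199.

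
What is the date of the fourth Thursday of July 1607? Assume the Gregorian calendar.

July 26, 1607

July 1, 1607 is a Sunday.
The first Thursday is therefore July 5 (4 days later).
The fourth Thursday is 5 + 3×7 = July 26.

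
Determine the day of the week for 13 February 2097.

Wednesday

Doomsday rule: the anchor day for the 2000s is Tuesday. For year 97: 97÷12 = 8 r 1, and 1÷4 = 0, so 8+1+0 = 9.
Tuesday + 9 ≡ Thursday — that's 2097's doomsday.
In February the doomsday date is Feb 28 (2097 is not a leap year).
Feb 13 is 15 days before Feb 28; 15 mod 7 = 1, so Thursday − 1 = Wednesday.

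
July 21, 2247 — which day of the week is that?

Wednesday

January 1, 2247 is a Friday.
Jan 1, 2247 → Feb 1, 2247: 31 days (January has 31).
Feb 1, 2247 → Mar 1, 2247: 28 days (February has 28).
Mar 1, 2247 → Apr 1, 2247: 31 days (March has 31).
Apr 1, 2247 → May 1, 2247: 30 days (April has 30).
May 1, 2247 → Jun 1, 2247: 31 days (May has 31).
Jun 1, 2247 → Jul 1, 2247: 30 days (June has 30).
Jul 1, 2247 → Jul 21, 2247: 20 days.
Total: 201 days.
201 mod 7 = 5, so Friday + 5 = Wednesday.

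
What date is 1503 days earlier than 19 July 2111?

June 7, 2107

−365 (one year) → Jul 19, 2110 (1138 left).
−365 (one year) → Jul 19, 2109 (773 left).
−365 (one year) → Jul 19, 2108 (408 left).
−366 (one year; includes Feb 29, 2108) → Jul 19, 2107 (42 left).
−19 → Jun 30, 2107 (end of Jun, 30 days; 23 left).
−23 → Jun 7, 2107.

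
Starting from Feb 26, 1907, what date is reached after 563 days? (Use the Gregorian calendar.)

September 11, 1908

+365 (one year) → Feb 26, 1908 (198 left).
Feb has 29 days: +4 → Mar 1, 1908 (194 left).
Mar has 31 days: +31 → Apr 1, 1908 (163 left).
Apr has 30 days: +30 → May 1, 1908 (133 left).
May has 31 days: +31 → Jun 1, 1908 (102 left).
Jun has 30 days: +30 → Jul 1, 1908 (72 left).
Jul has 31 days: +31 → Aug 1, 1908 (41 left).
Aug has 31 days: +31 → Sep 1, 1908 (10 left).
+10 → Sep 11, 1908.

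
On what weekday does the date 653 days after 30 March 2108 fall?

Mar 30, 2108 is a Friday.
653 mod 7 = 2, so 653 days after a Friday is Friday + 2 = Sunday.

Sunday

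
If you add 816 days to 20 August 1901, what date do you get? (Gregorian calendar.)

November 14, 1903

+365 (one year) → Aug 20, 1902 (451 left).
+365 (one year) → Aug 20, 1903 (86 left).
Aug has 31 days: +12 → Sep 1, 1903 (74 left).
Sep has 30 days: +30 → Oct 1, 1903 (44 left).
Oct has 31 days: +31 → Nov 1, 1903 (13 left).
+13 → Nov 14, 1903.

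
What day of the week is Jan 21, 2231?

Doomsday rule: the anchor day for the 2200s is Friday. For year 31: 31÷12 = 2 r 7, and 7÷4 = 1, so 2+7+1 = 10.
Friday + 10 ≡ Monday — that's 2231's doomsday.
In January the doomsday date is Jan 3 (2231 is not a leap year).
Jan 21 is 18 days after Jan 3; 18 mod 7 = 4, so Monday + 4 = Friday.

Friday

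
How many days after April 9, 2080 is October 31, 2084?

1666

Apr 9, 2080 → Apr 9, 2081: 365 days.
Apr 9, 2081 → Apr 9, 2082: 365 days.
Apr 9, 2082 → Apr 9, 2083: 365 days.
Apr 9, 2083 → Apr 9, 2084: 366 days (Feb 29, 2084 is in that span).
Apr 9, 2084 → May 9, 2084: 30 days (April has 30).
May 9, 2084 → Jun 9, 2084: 31 days (May has 31).
Jun 9, 2084 → Jul 9, 2084: 30 days (June has 30).
Jul 9, 2084 → Aug 9, 2084: 31 days (July has 31).
Aug 9, 2084 → Sep 9, 2084: 31 days (August has 31).
Sep 9, 2084 → Oct 9, 2084: 30 days (September has 30).
Oct 9, 2084 → Oct 31, 2084: 22 days.
Total: 1666 days.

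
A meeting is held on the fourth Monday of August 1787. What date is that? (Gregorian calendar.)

August 27, 1787

August 1, 1787 is a Wednesday.
The first Monday is therefore August 6 (5 days later).
The fourth Monday is 6 + 3×7 = August 27.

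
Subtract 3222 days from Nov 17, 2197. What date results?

January 21, 2189

−365 (one year) → Nov 17, 2196 (2857 left).
−366 (one year; includes Feb 29, 2196) → Nov 17, 2195 (2491 left).
−365 (one year) → Nov 17, 2194 (2126 left).
−365 (one year) → Nov 17, 2193 (1761 left).
−365 (one year) → Nov 17, 2192 (1396 left).
−366 (one year; includes Feb 29, 2192) → Nov 17, 2191 (1030 left).
−365 (one year) → Nov 17, 2190 (665 left).
−365 (one year) → Nov 17, 2189 (300 left).
−17 → Oct 31, 2189 (end of Oct, 31 days; 283 left).
−31 → Sep 30, 2189 (end of Sep, 30 days; 252 left).
−30 → Aug 31, 2189 (end of Aug, 31 days; 222 left).
−31 → Jul 31, 2189 (end of Jul, 31 days; 191 left).
−31 → Jun 30, 2189 (end of Jun, 30 days; 160 left).
−30 → May 31, 2189 (end of May, 31 days; 130 left).
−31 → Apr 30, 2189 (end of Apr, 30 days; 99 left).
−30 → Mar 31, 2189 (end of Mar, 31 days; 69 left).
−31 → Feb 28, 2189 (end of Feb, 28 days; 38 left).
−28 → Jan 31, 2189 (end of Jan, 31 days; 10 left).
−10 → Jan 21, 2189.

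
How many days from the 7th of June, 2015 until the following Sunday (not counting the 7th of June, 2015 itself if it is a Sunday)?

Jun 7, 2015 is a Sunday.
From Sunday to the next Sunday is 7 days.

7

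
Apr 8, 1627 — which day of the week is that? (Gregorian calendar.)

Thursday

Doomsday rule: the anchor day for the 1600s is Tuesday. For year 27: 27÷12 = 2 r 3, and 3÷4 = 0, so 2+3+0 = 5.
Tuesday + 5 ≡ Sunday — that's 1627's doomsday.
In April the doomsday date is Apr 4.
Apr 8 is 4 days after Apr 4; 4 mod 7 = 4, so Sunday + 4 = Thursday.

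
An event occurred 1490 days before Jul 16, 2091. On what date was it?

June 17, 2087

−365 (one year) → Jul 16, 2090 (1125 left).
−365 (one year) → Jul 16, 2089 (760 left).
−365 (one year) → Jul 16, 2088 (395 left).
−16 → Jun 30, 2088 (end of Jun, 30 days; 379 left).
−30 → May 31, 2088 (end of May, 31 days; 349 left).
−31 → Apr 30, 2088 (end of Apr, 30 days; 318 left).
−30 → Mar 31, 2088 (end of Mar, 31 days; 288 left).
−31 → Feb 29, 2088 (end of Feb, 29 days; 257 left).
−29 → Jan 31, 2088 (end of Jan, 31 days; 228 left).
−31 → Dec 31, 2087 (end of Dec, 31 days; 197 left).
−31 → Nov 30, 2087 (end of Nov, 30 days; 166 left).
−30 → Oct 31, 2087 (end of Oct, 31 days; 136 left).
−31 → Sep 30, 2087 (end of Sep, 30 days; 105 left).
−30 → Aug 31, 2087 (end of Aug, 31 days; 75 left).
−31 → Jul 31, 2087 (end of Jul, 31 days; 44 left).
−31 → Jun 30, 2087 (end of Jun, 30 days; 13 left).
−13 → Jun 17, 2087.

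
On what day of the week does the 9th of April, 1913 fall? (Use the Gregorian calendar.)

Wednesday

Doomsday rule: the anchor day for the 1900s is Wednesday. For year 13: 13÷12 = 1 r 1, and 1÷4 = 0, so 1+1+0 = 2.
Wednesday + 2 ≡ Friday — that's 1913's doomsday.
In April the doomsday date is Apr 4.
Apr 9 is 5 days after Apr 4; 5 mod 7 = 5, so Friday + 5 = Wednesday.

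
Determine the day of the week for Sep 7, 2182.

Doomsday rule: the anchor day for the 2100s is Sunday. For year 82: 82÷12 = 6 r 10, and 10÷4 = 2, so 6+10+2 = 18.
Sunday + 18 ≡ Thursday — that's 2182's doomsday.
In September the doomsday date is Sep 5.
Sep 7 is 2 days after Sep 5; 2 mod 7 = 2, so Thursday + 2 = Saturday.

Saturday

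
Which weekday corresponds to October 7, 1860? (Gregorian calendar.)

Sunday

Doomsday rule: the anchor day for the 1800s is Friday. For year 60: 60÷12 = 5 r 0, and 0÷4 = 0, so 5+0+0 = 5.
Friday + 5 ≡ Wednesday — that's 1860's doomsday.
In October the doomsday date is Oct 10.
Oct 7 is 3 days before Oct 10; 3 mod 7 = 3, so Wednesday − 3 = Sunday.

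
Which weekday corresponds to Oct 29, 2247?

Friday

Doomsday rule: the anchor day for the 2200s is Friday. For year 47: 47÷12 = 3 r 11, and 11÷4 = 2, so 3+11+2 = 16.
Friday + 16 ≡ Sunday — that's 2247's doomsday.
In October the doomsday date is Oct 10.
Oct 29 is 19 days after Oct 10; 19 mod 7 = 5, so Sunday + 5 = Friday.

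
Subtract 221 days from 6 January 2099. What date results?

May 30, 2098

−6 → Dec 31, 2098 (end of Dec, 31 days; 215 left).
−31 → Nov 30, 2098 (end of Nov, 30 days; 184 left).
−30 → Oct 31, 2098 (end of Oct, 31 days; 154 left).
−31 → Sep 30, 2098 (end of Sep, 30 days; 123 left).
−30 → Aug 31, 2098 (end of Aug, 31 days; 93 left).
−31 → Jul 31, 2098 (end of Jul, 31 days; 62 left).
−31 → Jun 30, 2098 (end of Jun, 30 days; 31 left).
−30 → May 31, 2098 (end of May, 31 days; 1 left).
−1 → May 30, 2098.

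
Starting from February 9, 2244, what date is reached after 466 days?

+366 (one year; includes Feb 29, 2244) → Feb 9, 2245 (100 left).
Feb has 28 days: +20 → Mar 1, 2245 (80 left).
Mar has 31 days: +31 → Apr 1, 2245 (49 left).
Apr has 30 days: +30 → May 1, 2245 (19 left).
+19 → May 20, 2245.

May 20, 2245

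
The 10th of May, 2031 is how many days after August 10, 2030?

Aug 10, 2030 → Sep 10, 2030: 31 days (August has 31).
Sep 10, 2030 → Oct 10, 2030: 30 days (September has 30).
Oct 10, 2030 → Nov 10, 2030: 31 days (October has 31).
Nov 10, 2030 → Dec 10, 2030: 30 days (November has 30).
Dec 10, 2030 → Jan 10, 2031: 31 days (December has 31).
Jan 10, 2031 → Feb 10, 2031: 31 days (January has 31).
Feb 10, 2031 → Mar 10, 2031: 28 days (February has 28).
Mar 10, 2031 → Apr 10, 2031: 31 days (March has 31).
Apr 10, 2031 → May 10, 2031: 30 days.
Total: 273 days.

273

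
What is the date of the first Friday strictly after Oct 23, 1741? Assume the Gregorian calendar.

Oct 23, 1741 is a Monday.
From Monday to the next Friday is 4 days.
Oct 23, 1741 + 4 = Oct 27, 1741.

October 27, 1741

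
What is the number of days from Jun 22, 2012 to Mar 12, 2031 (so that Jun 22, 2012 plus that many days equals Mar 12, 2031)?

6837

Jun 22, 2012 → Jun 22, 2013: 365 days.
Jun 22, 2013 → Jun 22, 2014: 365 days.
Jun 22, 2014 → Jun 22, 2015: 365 days.
Jun 22, 2015 → Jun 22, 2016: 366 days (Feb 29, 2016 is in that span).
Jun 22, 2016 → Jun 22, 2017: 365 days.
Jun 22, 2017 → Jun 22, 2018: 365 days.
Jun 22, 2018 → Jun 22, 2019: 365 days.
Jun 22, 2019 → Jun 22, 2020: 366 days (Feb 29, 2020 is in that span).
Jun 22, 2020 → Jun 22, 2021: 365 days.
Jun 22, 2021 → Jun 22, 2022: 365 days.
Jun 22, 2022 → Jun 22, 2023: 365 days.
Jun 22, 2023 → Jun 22, 2024: 366 days (Feb 29, 2024 is in that span).
Jun 22, 2024 → Jun 22, 2025: 365 days.
Jun 22, 2025 → Jun 22, 2026: 365 days.
Jun 22, 2026 → Jun 22, 2027: 365 days.
Jun 22, 2027 → Jun 22, 2028: 366 days (Feb 29, 2028 is in that span).
Jun 22, 2028 → Jun 22, 2029: 365 days.
Jun 22, 2029 → Jun 22, 2030: 365 days.
Jun 22, 2030 → Jul 22, 2030: 30 days (June has 30).
Jul 22, 2030 → Aug 22, 2030: 31 days (July has 31).
Aug 22, 2030 → Sep 22, 2030: 31 days (August has 31).
Sep 22, 2030 → Oct 22, 2030: 30 days (September has 30).
Oct 22, 2030 → Nov 22, 2030: 31 days (October has 31).
Nov 22, 2030 → Dec 22, 2030: 30 days (November has 30).
Dec 22, 2030 → Jan 22, 2031: 31 days (December has 31).
Jan 22, 2031 → Feb 22, 2031: 31 days (January has 31).
Feb 22, 2031 → Mar 12, 2031: 18 days.
Total: 6837 days.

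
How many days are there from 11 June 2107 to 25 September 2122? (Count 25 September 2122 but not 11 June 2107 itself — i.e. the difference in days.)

5585

Jun 11, 2107 → Jun 11, 2108: 366 days (Feb 29, 2108 is in that span).
Jun 11, 2108 → Jun 11, 2109: 365 days.
Jun 11, 2109 → Jun 11, 2110: 365 days.
Jun 11, 2110 → Jun 11, 2111: 365 days.
Jun 11, 2111 → Jun 11, 2112: 366 days (Feb 29, 2112 is in that span).
Jun 11, 2112 → Jun 11, 2113: 365 days.
Jun 11, 2113 → Jun 11, 2114: 365 days.
Jun 11, 2114 → Jun 11, 2115: 365 days.
Jun 11, 2115 → Jun 11, 2116: 366 days (Feb 29, 2116 is in that span).
Jun 11, 2116 → Jun 11, 2117: 365 days.
Jun 11, 2117 → Jun 11, 2118: 365 days.
Jun 11, 2118 → Jun 11, 2119: 365 days.
Jun 11, 2119 → Jun 11, 2120: 366 days (Feb 29, 2120 is in that span).
Jun 11, 2120 → Jun 11, 2121: 365 days.
Jun 11, 2121 → Jun 11, 2122: 365 days.
Jun 11, 2122 → Jul 11, 2122: 30 days (June has 30).
Jul 11, 2122 → Aug 11, 2122: 31 days (July has 31).
Aug 11, 2122 → Sep 11, 2122: 31 days (August has 31).
Sep 11, 2122 → Sep 25, 2122: 14 days.
Total: 5585 days.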